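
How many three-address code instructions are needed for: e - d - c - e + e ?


Expression: e - d - c - e + e
Generating three-address code (respecting * over +/- precedence):
  Instruction 1: t1 = e - d
  Instruction 2: t2 = t1 - c
  Instruction 3: t3 = t2 - e
  Instruction 4: t4 = t3 + e
Total instructions: 4

4


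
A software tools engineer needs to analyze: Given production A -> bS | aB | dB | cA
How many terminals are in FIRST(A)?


Production: A -> bS | aB | dB | cA
Examining each alternative for leading terminals:
  A -> bS : first terminal = 'b'
  A -> aB : first terminal = 'a'
  A -> dB : first terminal = 'd'
  A -> cA : first terminal = 'c'
FIRST(A) = {a, b, c, d}
Count: 4

4


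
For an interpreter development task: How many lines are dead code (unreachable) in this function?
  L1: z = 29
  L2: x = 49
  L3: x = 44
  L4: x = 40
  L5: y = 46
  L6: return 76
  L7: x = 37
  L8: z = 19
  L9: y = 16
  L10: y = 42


Analyzing control flow:
  L1: reachable (before return)
  L2: reachable (before return)
  L3: reachable (before return)
  L4: reachable (before return)
  L5: reachable (before return)
  L6: reachable (return statement)
  L7: DEAD (after return at L6)
  L8: DEAD (after return at L6)
  L9: DEAD (after return at L6)
  L10: DEAD (after return at L6)
Return at L6, total lines = 10
Dead lines: L7 through L10
Count: 4

4


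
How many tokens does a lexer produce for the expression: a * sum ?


Scanning 'a * sum'
Token 1: 'a' -> identifier
Token 2: '*' -> operator
Token 3: 'sum' -> identifier
Total tokens: 3

3


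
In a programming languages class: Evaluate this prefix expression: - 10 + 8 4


Parsing prefix expression: - 10 + 8 4
Step 1: Innermost operation '+ 8 4'
  8 + 4 = 12
Step 2: Outer operation '- 10 [12]'
  10 - 12 = -2

-2


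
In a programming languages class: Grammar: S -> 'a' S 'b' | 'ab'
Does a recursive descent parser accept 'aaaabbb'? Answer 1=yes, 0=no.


Grammar accepts strings of the form a^n b^n (n >= 1)
Word: 'aaaabbb'
Counting: 4 a's and 3 b's
Check: 4 == 3? No
Mismatch: a-count != b-count
Rejected

0


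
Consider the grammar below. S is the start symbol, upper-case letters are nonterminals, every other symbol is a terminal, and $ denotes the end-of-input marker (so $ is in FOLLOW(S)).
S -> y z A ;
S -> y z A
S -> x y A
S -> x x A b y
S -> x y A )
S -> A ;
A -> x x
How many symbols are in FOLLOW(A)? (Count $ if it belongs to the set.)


S is the start symbol and does not occur in any rule body, so FOLLOW(S) = {$}.
Examining every occurrence of A in a rule body:
  S -> y z A ; : A is followed by terminal ';' -> add ';'
  S -> y z A : A is at the right end -> add FOLLOW(S) = {$}
  S -> x y A : A is at the right end -> add FOLLOW(S) = {$} (already in the set)
  S -> x x A b y : A is followed by terminal 'b' -> add 'b'
  S -> x y A ) : A is followed by terminal ')' -> add ')'
  S -> A ; : A is followed by terminal ';' -> add ';' (already in the set)
  A -> x x : A does not occur in the body -> contributes nothing
FOLLOW(A) = {), ;, b, $}
Count: 4

4


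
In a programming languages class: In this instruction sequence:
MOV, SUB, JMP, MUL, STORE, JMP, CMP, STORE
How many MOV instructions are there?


Scanning instruction sequence for MOV:
  Position 1: MOV <- MATCH
  Position 2: SUB
  Position 3: JMP
  Position 4: MUL
  Position 5: STORE
  Position 6: JMP
  Position 7: CMP
  Position 8: STORE
Matches at positions: [1]
Total MOV count: 1

1


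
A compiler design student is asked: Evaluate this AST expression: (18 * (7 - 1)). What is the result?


Expression: (18 * (7 - 1))
Evaluating step by step:
  7 - 1 = 6
  18 * 6 = 108
Result: 108

108


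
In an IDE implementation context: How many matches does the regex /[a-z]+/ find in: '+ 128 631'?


Pattern: /[a-z]+/ (identifiers)
Input: '+ 128 631'
Scanning for matches:
Total matches: 0

0


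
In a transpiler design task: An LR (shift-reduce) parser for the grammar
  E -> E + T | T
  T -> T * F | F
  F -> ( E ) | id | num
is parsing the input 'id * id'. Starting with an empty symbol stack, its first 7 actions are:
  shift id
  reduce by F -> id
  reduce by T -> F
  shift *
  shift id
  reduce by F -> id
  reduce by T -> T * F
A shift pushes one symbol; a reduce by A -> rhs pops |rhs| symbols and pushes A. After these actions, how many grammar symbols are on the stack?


Tracking the symbol stack through each action:
  Action 1: shift 'id' : push -> stack = [id] (size 1)
  Action 2: reduce by F -> id : pop 1, push F -> stack = [F] (size 1)
  Action 3: reduce by T -> F : pop 1, push T -> stack = [T] (size 1)
  Action 4: shift '*' : push -> stack = [T, *] (size 2)
  Action 5: shift 'id' : push -> stack = [T, *, id] (size 3)
  Action 6: reduce by F -> id : pop 1, push F -> stack = [T, *, F] (size 3)
  Action 7: reduce by T -> T * F : pop 3, push T -> stack = [T] (size 1)
Final stack size: 1

1


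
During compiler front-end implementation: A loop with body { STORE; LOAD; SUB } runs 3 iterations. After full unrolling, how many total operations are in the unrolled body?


Loop body operations: STORE, LOAD, SUB (3 ops per iteration)
Unrolling 3 iterations:
  Iteration 1: STORE, LOAD, SUB (3 ops)
  Iteration 2: STORE, LOAD, SUB (3 ops)
  Iteration 3: STORE, LOAD, SUB (3 ops)
Total: 3 iterations * 3 ops/iter = 9 operations

9


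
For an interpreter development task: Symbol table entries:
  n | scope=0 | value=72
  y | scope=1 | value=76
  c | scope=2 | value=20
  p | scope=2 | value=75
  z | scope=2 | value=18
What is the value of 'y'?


Searching symbol table for 'y':
  n | scope=0 | value=72
  y | scope=1 | value=76 <- MATCH
  c | scope=2 | value=20
  p | scope=2 | value=75
  z | scope=2 | value=18
Found 'y' at scope 1 with value 76

76


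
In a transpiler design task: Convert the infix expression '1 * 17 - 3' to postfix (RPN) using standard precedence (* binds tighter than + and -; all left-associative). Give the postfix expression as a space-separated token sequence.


Applying the shunting-yard algorithm:
  Operand 1 -> output
  Push '*' onto operator stack -> op-stack: [*]
  Operand 17 -> output
  See '-' (prec 1); top '*' (prec 2) >= it -> pop '*' to output
  Push '-' onto operator stack -> op-stack: [-]
  Operand 3 -> output
  End of input: pop '-' to output
Postfix result: 1 17 * 3 -

1 17 * 3 -


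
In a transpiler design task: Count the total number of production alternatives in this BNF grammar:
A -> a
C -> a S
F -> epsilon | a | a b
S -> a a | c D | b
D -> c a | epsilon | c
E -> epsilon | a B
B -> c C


Counting alternatives per rule:
  A: 1 alternative(s)
  C: 1 alternative(s)
  F: 3 alternative(s)
  S: 3 alternative(s)
  D: 3 alternative(s)
  E: 2 alternative(s)
  B: 1 alternative(s)
Sum: 1 + 1 + 3 + 3 + 3 + 2 + 1 = 14

14


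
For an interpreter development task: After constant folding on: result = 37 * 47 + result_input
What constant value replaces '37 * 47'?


Identifying constant sub-expression:
  Original: result = 37 * 47 + result_input
  37 and 47 are both compile-time constants
  Evaluating: 37 * 47 = 1739
  After folding: result = 1739 + result_input

1739


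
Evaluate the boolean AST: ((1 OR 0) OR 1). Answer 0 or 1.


Step 1: Evaluate inner node
  1 OR 0 = 1
Step 2: Evaluate root node
  1 OR 1 = 1

1


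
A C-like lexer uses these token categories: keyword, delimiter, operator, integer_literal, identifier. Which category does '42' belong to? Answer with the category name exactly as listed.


Token: '42'
Checking categories:
  identifier: no
  integer_literal: YES
  operator: no
  keyword: no
  delimiter: no
Category: integer_literal

integer_literal


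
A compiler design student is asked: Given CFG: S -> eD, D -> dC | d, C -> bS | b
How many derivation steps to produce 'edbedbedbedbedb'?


Grammar: S -> eD, D -> dC | d, C -> bS | b
Deriving 'edbedbedbedbedb':
Step 1: S -> eD => eD
Step 2: D -> dC => edC
Step 3: C -> bS => edbS
Step 4: S -> eD => edbeD
Step 5: D -> dC => edbedC
Step 6: C -> bS => edbedbS
Step 7: S -> eD => edbedbeD
Step 8: D -> dC => edbedbedC
Step 9: C -> bS => edbedbedbS
Step 10: S -> eD => edbedbedbeD
Step 11: D -> dC => edbedbedbedC
Step 12: C -> bS => edbedbedbedbS
Step 13: S -> eD => edbedbedbedbeD
Step 14: D -> dC => edbedbedbedbedC
Step 15: C -> b => edbedbedbedbedb
Total derivation steps: 15

15


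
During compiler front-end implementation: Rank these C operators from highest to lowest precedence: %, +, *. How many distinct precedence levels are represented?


Looking up precedence for each operator:
  % -> precedence 6
  + -> precedence 5
  * -> precedence 6
Sorted highest to lowest: %, *, +
Distinct precedence values: [6, 5]
Number of distinct levels: 2

2


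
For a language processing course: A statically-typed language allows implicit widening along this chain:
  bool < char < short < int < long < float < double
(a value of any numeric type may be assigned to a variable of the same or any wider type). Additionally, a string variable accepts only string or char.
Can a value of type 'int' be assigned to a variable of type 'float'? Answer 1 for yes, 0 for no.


Target variable type: float
Source value type: int
Numeric ranks: int=3, float=5
Widening allowed iff rank(source) <= rank(target): 3 <= 5? Yes
Result: 1

1


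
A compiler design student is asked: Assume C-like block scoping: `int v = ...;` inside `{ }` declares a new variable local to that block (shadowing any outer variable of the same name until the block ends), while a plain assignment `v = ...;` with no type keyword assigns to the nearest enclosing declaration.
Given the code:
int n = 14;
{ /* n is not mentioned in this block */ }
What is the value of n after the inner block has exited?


Analyzing scoping rules:
Outer scope: declares n = 14
Inner block: n is neither redeclared nor assigned -> unchanged
After the block -> 14
Result: 14

14


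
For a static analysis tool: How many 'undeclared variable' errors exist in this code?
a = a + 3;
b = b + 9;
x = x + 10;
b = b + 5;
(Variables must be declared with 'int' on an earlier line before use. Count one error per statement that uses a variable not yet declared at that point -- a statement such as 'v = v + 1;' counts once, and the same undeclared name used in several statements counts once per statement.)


Scanning code line by line:
  Line 1: use 'a' -> ERROR (undeclared)
  Line 2: use 'b' -> ERROR (undeclared)
  Line 3: use 'x' -> ERROR (undeclared)
  Line 4: use 'b' -> ERROR (undeclared)
Total undeclared variable errors: 4

4


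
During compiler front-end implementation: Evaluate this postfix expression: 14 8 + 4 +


Processing tokens left to right:
Push 14, Push 8
Pop 14 and 8, compute 14 + 8 = 22, push 22
Push 4
Pop 22 and 4, compute 22 + 4 = 26, push 26
Stack result: 26

26


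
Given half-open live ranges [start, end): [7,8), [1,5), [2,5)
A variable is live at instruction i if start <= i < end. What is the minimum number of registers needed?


Live ranges:
  Var0: [7, 8)
  Var1: [1, 5)
  Var2: [2, 5)
Sweep-line events (position, delta, active):
  pos=1 start -> active=1
  pos=2 start -> active=2
  pos=5 end -> active=1
  pos=5 end -> active=0
  pos=7 start -> active=1
  pos=8 end -> active=0
Maximum simultaneous active: 2
Minimum registers needed: 2

2


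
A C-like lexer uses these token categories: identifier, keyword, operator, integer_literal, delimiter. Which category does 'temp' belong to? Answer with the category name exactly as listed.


Token: 'temp'
Checking categories:
  identifier: YES
  integer_literal: no
  operator: no
  keyword: no
  delimiter: no
Category: identifier

identifier


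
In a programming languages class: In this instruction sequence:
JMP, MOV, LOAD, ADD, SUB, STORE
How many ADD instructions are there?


Scanning instruction sequence for ADD:
  Position 1: JMP
  Position 2: MOV
  Position 3: LOAD
  Position 4: ADD <- MATCH
  Position 5: SUB
  Position 6: STORE
Matches at positions: [4]
Total ADD count: 1

1


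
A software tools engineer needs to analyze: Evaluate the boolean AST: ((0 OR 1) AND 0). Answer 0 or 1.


Step 1: Evaluate inner node
  0 OR 1 = 1
Step 2: Evaluate root node
  1 AND 0 = 0

0


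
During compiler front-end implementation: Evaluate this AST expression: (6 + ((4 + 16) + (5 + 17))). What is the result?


Expression: (6 + ((4 + 16) + (5 + 17)))
Evaluating step by step:
  4 + 16 = 20
  5 + 17 = 22
  20 + 22 = 42
  6 + 42 = 48
Result: 48

48


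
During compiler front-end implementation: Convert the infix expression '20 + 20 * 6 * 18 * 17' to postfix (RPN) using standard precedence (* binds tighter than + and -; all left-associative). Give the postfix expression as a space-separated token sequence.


Applying the shunting-yard algorithm:
  Operand 20 -> output
  Push '+' onto operator stack -> op-stack: [+]
  Operand 20 -> output
  Push '*' onto operator stack -> op-stack: [+, *]
  Operand 6 -> output
  See '*' (prec 2); top '*' (prec 2) >= it -> pop '*' to output
  Push '*' onto operator stack -> op-stack: [+, *]
  Operand 18 -> output
  See '*' (prec 2); top '*' (prec 2) >= it -> pop '*' to output
  Push '*' onto operator stack -> op-stack: [+, *]
  Operand 17 -> output
  End of input: pop '*' to output
  End of input: pop '+' to output
Postfix result: 20 20 6 * 18 * 17 * +

20 20 6 * 18 * 17 * +


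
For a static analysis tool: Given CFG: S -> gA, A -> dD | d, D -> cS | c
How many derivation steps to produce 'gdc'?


Grammar: S -> gA, A -> dD | d, D -> cS | c
Deriving 'gdc':
Step 1: S -> gA => gA
Step 2: A -> dD => gdD
Step 3: D -> c => gdc
Total derivation steps: 3

3


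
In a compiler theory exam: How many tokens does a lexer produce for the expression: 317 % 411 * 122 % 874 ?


Scanning '317 % 411 * 122 % 874'
Token 1: '317' -> integer_literal
Token 2: '%' -> operator
Token 3: '411' -> integer_literal
Token 4: '*' -> operator
Token 5: '122' -> integer_literal
Token 6: '%' -> operator
Token 7: '874' -> integer_literal
Total tokens: 7

7


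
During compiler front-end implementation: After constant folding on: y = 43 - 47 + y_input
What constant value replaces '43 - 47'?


Identifying constant sub-expression:
  Original: y = 43 - 47 + y_input
  43 and 47 are both compile-time constants
  Evaluating: 43 - 47 = -4
  After folding: y = -4 + y_input

-4


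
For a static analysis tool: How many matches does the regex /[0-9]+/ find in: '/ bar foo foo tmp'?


Pattern: /[0-9]+/ (int literals)
Input: '/ bar foo foo tmp'
Scanning for matches:
Total matches: 0

0


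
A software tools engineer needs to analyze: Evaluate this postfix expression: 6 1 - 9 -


Processing tokens left to right:
Push 6, Push 1
Pop 6 and 1, compute 6 - 1 = 5, push 5
Push 9
Pop 5 and 9, compute 5 - 9 = -4, push -4
Stack result: -4

-4


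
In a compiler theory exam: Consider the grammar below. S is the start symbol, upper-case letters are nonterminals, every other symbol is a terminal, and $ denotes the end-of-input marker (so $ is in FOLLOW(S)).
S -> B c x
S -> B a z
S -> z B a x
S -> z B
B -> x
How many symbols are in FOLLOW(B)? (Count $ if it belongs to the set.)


S is the start symbol and does not occur in any rule body, so FOLLOW(S) = {$}.
Examining every occurrence of B in a rule body:
  S -> B c x : B is followed by terminal 'c' -> add 'c'
  S -> B a z : B is followed by terminal 'a' -> add 'a'
  S -> z B a x : B is followed by terminal 'a' -> add 'a' (already in the set)
  S -> z B : B is at the right end -> add FOLLOW(S) = {$}
  B -> x : B does not occur in the body -> contributes nothing
FOLLOW(B) = {a, c, $}
Count: 3

3


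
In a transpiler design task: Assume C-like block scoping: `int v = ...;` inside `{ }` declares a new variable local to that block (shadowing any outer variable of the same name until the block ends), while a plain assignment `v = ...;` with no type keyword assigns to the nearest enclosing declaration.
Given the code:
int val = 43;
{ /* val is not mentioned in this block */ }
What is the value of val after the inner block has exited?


Analyzing scoping rules:
Outer scope: declares val = 43
Inner block: val is neither redeclared nor assigned -> unchanged
After the block -> 43
Result: 43

43


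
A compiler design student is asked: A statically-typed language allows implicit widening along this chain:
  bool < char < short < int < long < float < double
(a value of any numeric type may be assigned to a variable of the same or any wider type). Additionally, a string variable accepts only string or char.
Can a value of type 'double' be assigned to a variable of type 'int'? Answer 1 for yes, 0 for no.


Target variable type: int
Source value type: double
Numeric ranks: double=6, int=3
Widening allowed iff rank(source) <= rank(target): 6 <= 3? No
Result: 0

0


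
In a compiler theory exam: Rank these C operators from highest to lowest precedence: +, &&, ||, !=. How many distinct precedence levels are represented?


Looking up precedence for each operator:
  + -> precedence 5
  && -> precedence 2
  || -> precedence 1
  != -> precedence 3
Sorted highest to lowest: +, !=, &&, ||
Distinct precedence values: [5, 3, 2, 1]
Number of distinct levels: 4

4


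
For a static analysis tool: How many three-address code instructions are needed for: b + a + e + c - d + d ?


Expression: b + a + e + c - d + d
Generating three-address code (respecting * over +/- precedence):
  Instruction 1: t1 = b + a
  Instruction 2: t2 = t1 + e
  Instruction 3: t3 = t2 + c
  Instruction 4: t4 = t3 - d
  Instruction 5: t5 = t4 + d
Total instructions: 5

5


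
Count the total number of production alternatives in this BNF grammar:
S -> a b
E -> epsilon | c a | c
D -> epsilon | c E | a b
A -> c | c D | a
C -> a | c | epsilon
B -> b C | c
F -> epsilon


Counting alternatives per rule:
  S: 1 alternative(s)
  E: 3 alternative(s)
  D: 3 alternative(s)
  A: 3 alternative(s)
  C: 3 alternative(s)
  B: 2 alternative(s)
  F: 1 alternative(s)
Sum: 1 + 3 + 3 + 3 + 3 + 2 + 1 = 16

16


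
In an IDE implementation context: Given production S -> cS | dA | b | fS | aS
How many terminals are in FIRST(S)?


Production: S -> cS | dA | b | fS | aS
Examining each alternative for leading terminals:
  S -> cS : first terminal = 'c'
  S -> dA : first terminal = 'd'
  S -> b : first terminal = 'b'
  S -> fS : first terminal = 'f'
  S -> aS : first terminal = 'a'
FIRST(S) = {a, b, c, d, f}
Count: 5

5


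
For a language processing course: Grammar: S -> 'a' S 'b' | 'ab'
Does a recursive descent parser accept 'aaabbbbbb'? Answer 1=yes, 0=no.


Grammar accepts strings of the form a^n b^n (n >= 1)
Word: 'aaabbbbbb'
Counting: 3 a's and 6 b's
Check: 3 == 6? No
Mismatch: a-count != b-count
Rejected

0


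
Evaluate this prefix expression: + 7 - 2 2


Parsing prefix expression: + 7 - 2 2
Step 1: Innermost operation '- 2 2'
  2 - 2 = 0
Step 2: Outer operation '+ 7 [0]'
  7 + 0 = 7

7


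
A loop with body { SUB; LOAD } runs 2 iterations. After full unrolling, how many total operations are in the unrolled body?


Loop body operations: SUB, LOAD (2 ops per iteration)
Unrolling 2 iterations:
  Iteration 1: SUB, LOAD (2 ops)
  Iteration 2: SUB, LOAD (2 ops)
Total: 2 iterations * 2 ops/iter = 4 operations

4


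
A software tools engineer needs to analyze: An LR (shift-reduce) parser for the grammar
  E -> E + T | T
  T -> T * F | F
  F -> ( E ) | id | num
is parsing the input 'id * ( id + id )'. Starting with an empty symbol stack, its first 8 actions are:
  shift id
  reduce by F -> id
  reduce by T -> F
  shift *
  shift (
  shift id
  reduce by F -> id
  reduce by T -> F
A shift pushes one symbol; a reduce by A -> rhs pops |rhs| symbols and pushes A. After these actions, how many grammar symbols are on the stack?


Tracking the symbol stack through each action:
  Action 1: shift 'id' : push -> stack = [id] (size 1)
  Action 2: reduce by F -> id : pop 1, push F -> stack = [F] (size 1)
  Action 3: reduce by T -> F : pop 1, push T -> stack = [T] (size 1)
  Action 4: shift '*' : push -> stack = [T, *] (size 2)
  Action 5: shift '(' : push -> stack = [T, *, (] (size 3)
  Action 6: shift 'id' : push -> stack = [T, *, (, id] (size 4)
  Action 7: reduce by F -> id : pop 1, push F -> stack = [T, *, (, F] (size 4)
  Action 8: reduce by T -> F : pop 1, push T -> stack = [T, *, (, T] (size 4)
Final stack size: 4

4


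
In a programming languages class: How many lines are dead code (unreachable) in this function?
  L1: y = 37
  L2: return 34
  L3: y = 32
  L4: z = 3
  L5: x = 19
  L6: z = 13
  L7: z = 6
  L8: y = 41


Analyzing control flow:
  L1: reachable (before return)
  L2: reachable (return statement)
  L3: DEAD (after return at L2)
  L4: DEAD (after return at L2)
  L5: DEAD (after return at L2)
  L6: DEAD (after return at L2)
  L7: DEAD (after return at L2)
  L8: DEAD (after return at L2)
Return at L2, total lines = 8
Dead lines: L3 through L8
Count: 6

6


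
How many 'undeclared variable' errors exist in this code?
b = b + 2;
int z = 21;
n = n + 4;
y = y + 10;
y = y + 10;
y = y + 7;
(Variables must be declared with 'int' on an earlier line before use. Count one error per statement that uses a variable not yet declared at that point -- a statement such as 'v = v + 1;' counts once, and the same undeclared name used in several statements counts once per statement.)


Scanning code line by line:
  Line 1: use 'b' -> ERROR (undeclared)
  Line 2: declare 'z' -> declared = ['z']
  Line 3: use 'n' -> ERROR (undeclared)
  Line 4: use 'y' -> ERROR (undeclared)
  Line 5: use 'y' -> ERROR (undeclared)
  Line 6: use 'y' -> ERROR (undeclared)
Total undeclared variable errors: 5

5


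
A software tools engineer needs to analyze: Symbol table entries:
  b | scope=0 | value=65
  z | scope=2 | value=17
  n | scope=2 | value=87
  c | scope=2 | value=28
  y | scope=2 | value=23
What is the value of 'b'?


Searching symbol table for 'b':
  b | scope=0 | value=65 <- MATCH
  z | scope=2 | value=17
  n | scope=2 | value=87
  c | scope=2 | value=28
  y | scope=2 | value=23
Found 'b' at scope 0 with value 65

65


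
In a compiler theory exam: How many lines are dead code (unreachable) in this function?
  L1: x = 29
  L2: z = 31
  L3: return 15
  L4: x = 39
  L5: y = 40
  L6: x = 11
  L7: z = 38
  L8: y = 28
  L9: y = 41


Analyzing control flow:
  L1: reachable (before return)
  L2: reachable (before return)
  L3: reachable (return statement)
  L4: DEAD (after return at L3)
  L5: DEAD (after return at L3)
  L6: DEAD (after return at L3)
  L7: DEAD (after return at L3)
  L8: DEAD (after return at L3)
  L9: DEAD (after return at L3)
Return at L3, total lines = 9
Dead lines: L4 through L9
Count: 6

6


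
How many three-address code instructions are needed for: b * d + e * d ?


Expression: b * d + e * d
Generating three-address code (respecting * over +/- precedence):
  Instruction 1: t1 = b * d
  Instruction 2: t2 = e * d
  Instruction 3: t3 = t1 + t2
Total instructions: 3

3


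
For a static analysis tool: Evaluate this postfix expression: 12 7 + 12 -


Processing tokens left to right:
Push 12, Push 7
Pop 12 and 7, compute 12 + 7 = 19, push 19
Push 12
Pop 19 and 12, compute 19 - 12 = 7, push 7
Stack result: 7

7


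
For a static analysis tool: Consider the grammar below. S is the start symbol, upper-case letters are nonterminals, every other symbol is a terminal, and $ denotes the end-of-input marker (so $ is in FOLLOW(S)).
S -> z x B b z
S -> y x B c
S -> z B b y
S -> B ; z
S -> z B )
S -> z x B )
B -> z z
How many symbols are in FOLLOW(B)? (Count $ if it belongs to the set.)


S is the start symbol and does not occur in any rule body, so FOLLOW(S) = {$}.
Examining every occurrence of B in a rule body:
  S -> z x B b z : B is followed by terminal 'b' -> add 'b'
  S -> y x B c : B is followed by terminal 'c' -> add 'c'
  S -> z B b y : B is followed by terminal 'b' -> add 'b' (already in the set)
  S -> B ; z : B is followed by terminal ';' -> add ';'
  S -> z B ) : B is followed by terminal ')' -> add ')'
  S -> z x B ) : B is followed by terminal ')' -> add ')' (already in the set)
  B -> z z : B does not occur in the body -> contributes nothing
FOLLOW(B) = {), ;, b, c}
Count: 4

4


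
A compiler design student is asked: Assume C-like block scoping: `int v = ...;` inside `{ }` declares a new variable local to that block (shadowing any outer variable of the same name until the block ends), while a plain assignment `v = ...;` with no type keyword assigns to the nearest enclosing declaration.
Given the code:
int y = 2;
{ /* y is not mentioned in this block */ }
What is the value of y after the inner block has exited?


Analyzing scoping rules:
Outer scope: declares y = 2
Inner block: y is neither redeclared nor assigned -> unchanged
After the block -> 2
Result: 2

2


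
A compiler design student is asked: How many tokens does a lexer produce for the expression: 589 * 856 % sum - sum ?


Scanning '589 * 856 % sum - sum'
Token 1: '589' -> integer_literal
Token 2: '*' -> operator
Token 3: '856' -> integer_literal
Token 4: '%' -> operator
Token 5: 'sum' -> identifier
Token 6: '-' -> operator
Token 7: 'sum' -> identifier
Total tokens: 7

7


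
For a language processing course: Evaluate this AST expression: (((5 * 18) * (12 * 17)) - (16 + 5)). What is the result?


Expression: (((5 * 18) * (12 * 17)) - (16 + 5))
Evaluating step by step:
  5 * 18 = 90
  12 * 17 = 204
  90 * 204 = 18360
  16 + 5 = 21
  18360 - 21 = 18339
Result: 18339

18339


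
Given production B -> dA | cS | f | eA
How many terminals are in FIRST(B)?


Production: B -> dA | cS | f | eA
Examining each alternative for leading terminals:
  B -> dA : first terminal = 'd'
  B -> cS : first terminal = 'c'
  B -> f : first terminal = 'f'
  B -> eA : first terminal = 'e'
FIRST(B) = {c, d, e, f}
Count: 4

4


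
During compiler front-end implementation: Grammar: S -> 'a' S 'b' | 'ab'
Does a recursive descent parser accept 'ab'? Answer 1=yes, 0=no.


Grammar accepts strings of the form a^n b^n (n >= 1)
Word: 'ab'
Counting: 1 a's and 1 b's
Check: 1 == 1? Yes
Derivation (S -> aSb applied 0 time(s), then S -> ab): S => ab
Accepted

1


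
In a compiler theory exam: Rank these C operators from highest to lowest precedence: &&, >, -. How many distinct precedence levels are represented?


Looking up precedence for each operator:
  && -> precedence 2
  > -> precedence 4
  - -> precedence 5
Sorted highest to lowest: -, >, &&
Distinct precedence values: [5, 4, 2]
Number of distinct levels: 3

3


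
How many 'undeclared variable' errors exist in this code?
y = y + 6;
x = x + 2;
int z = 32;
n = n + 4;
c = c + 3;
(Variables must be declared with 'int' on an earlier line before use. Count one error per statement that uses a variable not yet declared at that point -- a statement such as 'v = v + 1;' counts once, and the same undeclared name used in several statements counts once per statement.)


Scanning code line by line:
  Line 1: use 'y' -> ERROR (undeclared)
  Line 2: use 'x' -> ERROR (undeclared)
  Line 3: declare 'z' -> declared = ['z']
  Line 4: use 'n' -> ERROR (undeclared)
  Line 5: use 'c' -> ERROR (undeclared)
Total undeclared variable errors: 4

4


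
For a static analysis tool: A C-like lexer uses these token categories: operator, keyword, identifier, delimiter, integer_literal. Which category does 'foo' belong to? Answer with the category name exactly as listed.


Token: 'foo'
Checking categories:
  identifier: YES
  integer_literal: no
  operator: no
  keyword: no
  delimiter: no
Category: identifier

identifier


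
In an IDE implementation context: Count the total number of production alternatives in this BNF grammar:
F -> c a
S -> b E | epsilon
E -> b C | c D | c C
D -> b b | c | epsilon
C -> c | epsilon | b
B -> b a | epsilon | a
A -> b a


Counting alternatives per rule:
  F: 1 alternative(s)
  S: 2 alternative(s)
  E: 3 alternative(s)
  D: 3 alternative(s)
  C: 3 alternative(s)
  B: 3 alternative(s)
  A: 1 alternative(s)
Sum: 1 + 2 + 3 + 3 + 3 + 3 + 1 = 16

16


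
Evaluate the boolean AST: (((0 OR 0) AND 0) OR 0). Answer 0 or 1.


Step 1: Evaluate inner node
  0 OR 0 = 0
Step 2: Evaluate next node
  0 AND 0 = 0
Step 3: Evaluate root node
  0 OR 0 = 0

0


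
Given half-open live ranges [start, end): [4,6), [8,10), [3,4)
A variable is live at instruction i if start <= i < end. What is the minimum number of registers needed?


Live ranges:
  Var0: [4, 6)
  Var1: [8, 10)
  Var2: [3, 4)
Sweep-line events (position, delta, active):
  pos=3 start -> active=1
  pos=4 end -> active=0
  pos=4 start -> active=1
  pos=6 end -> active=0
  pos=8 start -> active=1
  pos=10 end -> active=0
Maximum simultaneous active: 1
Minimum registers needed: 1

1


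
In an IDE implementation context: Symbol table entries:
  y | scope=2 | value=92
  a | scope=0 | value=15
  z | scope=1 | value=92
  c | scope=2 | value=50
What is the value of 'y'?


Searching symbol table for 'y':
  y | scope=2 | value=92 <- MATCH
  a | scope=0 | value=15
  z | scope=1 | value=92
  c | scope=2 | value=50
Found 'y' at scope 2 with value 92

92


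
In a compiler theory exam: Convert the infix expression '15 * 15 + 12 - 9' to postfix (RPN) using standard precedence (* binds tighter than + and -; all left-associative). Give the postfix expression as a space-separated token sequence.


Applying the shunting-yard algorithm:
  Operand 15 -> output
  Push '*' onto operator stack -> op-stack: [*]
  Operand 15 -> output
  See '+' (prec 1); top '*' (prec 2) >= it -> pop '*' to output
  Push '+' onto operator stack -> op-stack: [+]
  Operand 12 -> output
  See '-' (prec 1); top '+' (prec 1) >= it -> pop '+' to output
  Push '-' onto operator stack -> op-stack: [-]
  Operand 9 -> output
  End of input: pop '-' to output
Postfix result: 15 15 * 12 + 9 -

15 15 * 12 + 9 -


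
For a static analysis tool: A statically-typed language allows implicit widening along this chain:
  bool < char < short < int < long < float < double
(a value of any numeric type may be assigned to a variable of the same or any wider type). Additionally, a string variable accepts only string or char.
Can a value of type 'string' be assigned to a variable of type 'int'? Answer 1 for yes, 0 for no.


Target variable type: int
Source value type: string
Rule: string cannot widen to any numeric type
Result: 0

0


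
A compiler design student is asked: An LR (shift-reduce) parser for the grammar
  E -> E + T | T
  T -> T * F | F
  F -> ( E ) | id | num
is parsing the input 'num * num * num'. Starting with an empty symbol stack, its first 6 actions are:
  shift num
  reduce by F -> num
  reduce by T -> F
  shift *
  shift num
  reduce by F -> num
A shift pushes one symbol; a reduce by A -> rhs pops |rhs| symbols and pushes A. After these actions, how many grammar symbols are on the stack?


Tracking the symbol stack through each action:
  Action 1: shift 'num' : push -> stack = [num] (size 1)
  Action 2: reduce by F -> num : pop 1, push F -> stack = [F] (size 1)
  Action 3: reduce by T -> F : pop 1, push T -> stack = [T] (size 1)
  Action 4: shift '*' : push -> stack = [T, *] (size 2)
  Action 5: shift 'num' : push -> stack = [T, *, num] (size 3)
  Action 6: reduce by F -> num : pop 1, push F -> stack = [T, *, F] (size 3)
Final stack size: 3

3


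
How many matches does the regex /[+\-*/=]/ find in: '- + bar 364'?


Pattern: /[+\-*/=]/ (operators)
Input: '- + bar 364'
Scanning for matches:
  Match 1: '-'
  Match 2: '+'
Total matches: 2

2


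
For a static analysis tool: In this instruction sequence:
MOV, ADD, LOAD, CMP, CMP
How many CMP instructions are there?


Scanning instruction sequence for CMP:
  Position 1: MOV
  Position 2: ADD
  Position 3: LOAD
  Position 4: CMP <- MATCH
  Position 5: CMP <- MATCH
Matches at positions: [4, 5]
Total CMP count: 2

2


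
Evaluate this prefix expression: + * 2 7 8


Parsing prefix expression: + * 2 7 8
Step 1: Innermost operation '* 2 7'
  2 * 7 = 14
Step 2: Outer operation '+ [14] 8'
  14 + 8 = 22

22


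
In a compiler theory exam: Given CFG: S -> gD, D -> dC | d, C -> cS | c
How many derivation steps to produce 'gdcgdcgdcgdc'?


Grammar: S -> gD, D -> dC | d, C -> cS | c
Deriving 'gdcgdcgdcgdc':
Step 1: S -> gD => gD
Step 2: D -> dC => gdC
Step 3: C -> cS => gdcS
Step 4: S -> gD => gdcgD
Step 5: D -> dC => gdcgdC
Step 6: C -> cS => gdcgdcS
Step 7: S -> gD => gdcgdcgD
Step 8: D -> dC => gdcgdcgdC
Step 9: C -> cS => gdcgdcgdcS
Step 10: S -> gD => gdcgdcgdcgD
Step 11: D -> dC => gdcgdcgdcgdC
Step 12: C -> c => gdcgdcgdcgdc
Total derivation steps: 12

12


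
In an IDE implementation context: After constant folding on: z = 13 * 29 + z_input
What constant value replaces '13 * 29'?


Identifying constant sub-expression:
  Original: z = 13 * 29 + z_input
  13 and 29 are both compile-time constants
  Evaluating: 13 * 29 = 377
  After folding: z = 377 + z_input

377


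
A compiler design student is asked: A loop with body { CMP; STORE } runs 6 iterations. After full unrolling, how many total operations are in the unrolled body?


Loop body operations: CMP, STORE (2 ops per iteration)
Unrolling 6 iterations:
  Iteration 1: CMP, STORE (2 ops)
  Iteration 2: CMP, STORE (2 ops)
  Iteration 3: CMP, STORE (2 ops)
  Iteration 4: CMP, STORE (2 ops)
  Iteration 5: CMP, STORE (2 ops)
  Iteration 6: CMP, STORE (2 ops)
Total: 6 iterations * 2 ops/iter = 12 operations

12


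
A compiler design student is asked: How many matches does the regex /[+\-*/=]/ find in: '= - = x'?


Pattern: /[+\-*/=]/ (operators)
Input: '= - = x'
Scanning for matches:
  Match 1: '='
  Match 2: '-'
  Match 3: '='
Total matches: 3

3


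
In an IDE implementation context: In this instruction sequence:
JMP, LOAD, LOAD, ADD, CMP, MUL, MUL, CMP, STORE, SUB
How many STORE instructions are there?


Scanning instruction sequence for STORE:
  Position 1: JMP
  Position 2: LOAD
  Position 3: LOAD
  Position 4: ADD
  Position 5: CMP
  Position 6: MUL
  Position 7: MUL
  Position 8: CMP
  Position 9: STORE <- MATCH
  Position 10: SUB
Matches at positions: [9]
Total STORE count: 1

1


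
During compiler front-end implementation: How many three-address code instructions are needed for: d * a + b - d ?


Expression: d * a + b - d
Generating three-address code (respecting * over +/- precedence):
  Instruction 1: t1 = d * a
  Instruction 2: t2 = t1 + b
  Instruction 3: t3 = t2 - d
Total instructions: 3

3


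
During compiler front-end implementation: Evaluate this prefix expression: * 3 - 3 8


Parsing prefix expression: * 3 - 3 8
Step 1: Innermost operation '- 3 8'
  3 - 8 = -5
Step 2: Outer operation '* 3 [-5]'
  3 * -5 = -15

-15


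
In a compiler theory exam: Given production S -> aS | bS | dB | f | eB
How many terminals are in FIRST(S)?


Production: S -> aS | bS | dB | f | eB
Examining each alternative for leading terminals:
  S -> aS : first terminal = 'a'
  S -> bS : first terminal = 'b'
  S -> dB : first terminal = 'd'
  S -> f : first terminal = 'f'
  S -> eB : first terminal = 'e'
FIRST(S) = {a, b, d, e, f}
Count: 5

5


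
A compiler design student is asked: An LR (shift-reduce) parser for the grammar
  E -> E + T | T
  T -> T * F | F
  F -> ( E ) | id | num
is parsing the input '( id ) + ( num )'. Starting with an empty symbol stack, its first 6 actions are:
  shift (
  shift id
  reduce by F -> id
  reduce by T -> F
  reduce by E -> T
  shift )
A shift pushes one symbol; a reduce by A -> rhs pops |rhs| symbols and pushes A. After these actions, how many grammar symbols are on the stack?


Tracking the symbol stack through each action:
  Action 1: shift '(' : push -> stack = [(] (size 1)
  Action 2: shift 'id' : push -> stack = [(, id] (size 2)
  Action 3: reduce by F -> id : pop 1, push F -> stack = [(, F] (size 2)
  Action 4: reduce by T -> F : pop 1, push T -> stack = [(, T] (size 2)
  Action 5: reduce by E -> T : pop 1, push E -> stack = [(, E] (size 2)
  Action 6: shift ')' : push -> stack = [(, E, )] (size 3)
Final stack size: 3

3


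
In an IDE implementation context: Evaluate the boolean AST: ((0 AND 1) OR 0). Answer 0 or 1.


Step 1: Evaluate inner node
  0 AND 1 = 0
Step 2: Evaluate root node
  0 OR 0 = 0

0


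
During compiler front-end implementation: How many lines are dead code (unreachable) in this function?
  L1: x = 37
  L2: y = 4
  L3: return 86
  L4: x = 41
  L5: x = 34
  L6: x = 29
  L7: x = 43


Analyzing control flow:
  L1: reachable (before return)
  L2: reachable (before return)
  L3: reachable (return statement)
  L4: DEAD (after return at L3)
  L5: DEAD (after return at L3)
  L6: DEAD (after return at L3)
  L7: DEAD (after return at L3)
Return at L3, total lines = 7
Dead lines: L4 through L7
Count: 4

4


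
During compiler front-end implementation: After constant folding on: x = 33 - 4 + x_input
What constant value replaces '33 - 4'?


Identifying constant sub-expression:
  Original: x = 33 - 4 + x_input
  33 and 4 are both compile-time constants
  Evaluating: 33 - 4 = 29
  After folding: x = 29 + x_input

29


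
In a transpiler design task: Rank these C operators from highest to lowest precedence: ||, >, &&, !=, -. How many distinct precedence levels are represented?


Looking up precedence for each operator:
  || -> precedence 1
  > -> precedence 4
  && -> precedence 2
  != -> precedence 3
  - -> precedence 5
Sorted highest to lowest: -, >, !=, &&, ||
Distinct precedence values: [5, 4, 3, 2, 1]
Number of distinct levels: 5

5


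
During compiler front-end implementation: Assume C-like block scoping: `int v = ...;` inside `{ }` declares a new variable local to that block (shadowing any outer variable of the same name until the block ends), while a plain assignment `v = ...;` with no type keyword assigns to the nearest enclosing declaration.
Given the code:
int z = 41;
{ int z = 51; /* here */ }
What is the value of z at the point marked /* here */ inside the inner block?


Analyzing scoping rules:
Outer scope: declares z = 41
Inner block: 'int z = 51;' declares a NEW z that shadows the outer one
Inside the block the inner declaration is in scope -> 51
Result: 51

51


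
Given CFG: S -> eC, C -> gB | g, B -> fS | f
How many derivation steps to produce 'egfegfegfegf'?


Grammar: S -> eC, C -> gB | g, B -> fS | f
Deriving 'egfegfegfegf':
Step 1: S -> eC => eC
Step 2: C -> gB => egB
Step 3: B -> fS => egfS
Step 4: S -> eC => egfeC
Step 5: C -> gB => egfegB
Step 6: B -> fS => egfegfS
Step 7: S -> eC => egfegfeC
Step 8: C -> gB => egfegfegB
Step 9: B -> fS => egfegfegfS
Step 10: S -> eC => egfegfegfeC
Step 11: C -> gB => egfegfegfegB
Step 12: B -> f => egfegfegfegf
Total derivation steps: 12

12


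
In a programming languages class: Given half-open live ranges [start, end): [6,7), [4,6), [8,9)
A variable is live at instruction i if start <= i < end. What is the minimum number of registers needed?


Live ranges:
  Var0: [6, 7)
  Var1: [4, 6)
  Var2: [8, 9)
Sweep-line events (position, delta, active):
  pos=4 start -> active=1
  pos=6 end -> active=0
  pos=6 start -> active=1
  pos=7 end -> active=0
  pos=8 start -> active=1
  pos=9 end -> active=0
Maximum simultaneous active: 1
Minimum registers needed: 1

1


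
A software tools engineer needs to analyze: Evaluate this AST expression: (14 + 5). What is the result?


Expression: (14 + 5)
Evaluating step by step:
  14 + 5 = 19
Result: 19

19


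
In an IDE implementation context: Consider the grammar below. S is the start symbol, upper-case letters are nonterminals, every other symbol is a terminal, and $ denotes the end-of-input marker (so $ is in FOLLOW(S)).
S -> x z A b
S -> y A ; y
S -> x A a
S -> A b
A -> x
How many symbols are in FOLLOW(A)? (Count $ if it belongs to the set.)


S is the start symbol and does not occur in any rule body, so FOLLOW(S) = {$}.
Examining every occurrence of A in a rule body:
  S -> x z A b : A is followed by terminal 'b' -> add 'b'
  S -> y A ; y : A is followed by terminal ';' -> add ';'
  S -> x A a : A is followed by terminal 'a' -> add 'a'
  S -> A b : A is followed by terminal 'b' -> add 'b' (already in the set)
  A -> x : A does not occur in the body -> contributes nothing
FOLLOW(A) = {;, a, b}
Count: 3

3
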